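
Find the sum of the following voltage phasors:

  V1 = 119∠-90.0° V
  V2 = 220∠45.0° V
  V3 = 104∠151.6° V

Step 1 — Convert each phasor to rectangular form:
  V1 = 119·(cos(-90.0°) + j·sin(-90.0°)) = 0 - j119 V
  V2 = 220·(cos(45.0°) + j·sin(45.0°)) = 155.6 + j155.6 V
  V3 = 104·(cos(151.6°) + j·sin(151.6°)) = -91.48 + j49.46 V
Step 2 — Sum components: V_total = 64.08 + j86.03 V.
Step 3 — Convert to polar: |V_total| = 107.3 V, ∠V_total = 53.3°.

V_total = 107.3∠53.3° V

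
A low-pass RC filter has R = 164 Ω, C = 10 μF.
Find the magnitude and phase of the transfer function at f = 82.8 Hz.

Step 1 — Angular frequency: ω = 2π·82.8 = 520.2 rad/s.
Step 2 — Transfer function: H(jω) = 1/(1 + jωRC).
Step 3 — Denominator: 1 + jωRC = 1 + j·520.2·164·1e-05 = 1 + j0.8532.
Step 4 — H = 0.5787 - j0.4938.
Step 5 — Magnitude: |H| = 0.7607 (-2.4 dB); phase: φ = -40.5°.

|H| = 0.7607 (-2.4 dB), φ = -40.5°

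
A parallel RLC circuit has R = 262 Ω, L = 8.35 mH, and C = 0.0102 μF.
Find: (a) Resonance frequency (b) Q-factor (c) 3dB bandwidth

Step 1 — Resonance: ω₀ = 1/√(LC) = 1/√(0.00835·1.02e-08) = 1.084e+05 rad/s.
Step 2 — f₀ = ω₀/(2π) = 1.725e+04 Hz.
Step 3 — Parallel Q: Q = R/(ω₀L) = 262/(1.084e+05·0.00835) = 0.2896.
Step 4 — Bandwidth: Δω = ω₀/Q = 3.742e+05 rad/s; BW = Δω/(2π) = 5.956e+04 Hz.

(a) f₀ = 1.725e+04 Hz  (b) Q = 0.2896  (c) BW = 5.956e+04 Hz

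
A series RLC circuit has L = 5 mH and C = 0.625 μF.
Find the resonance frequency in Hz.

Step 1 — Resonance condition Im(Z)=0 gives ω₀ = 1/√(LC).
Step 2 — ω₀ = 1/√(0.005·6.25e-07) = 1.789e+04 rad/s.
Step 3 — f₀ = ω₀/(2π) = 2847 Hz.

f₀ = 2847 Hz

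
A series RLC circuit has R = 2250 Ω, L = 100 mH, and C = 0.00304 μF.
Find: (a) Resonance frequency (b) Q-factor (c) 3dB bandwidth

Step 1 — Resonance: ω₀ = 1/√(LC) = 1/√(0.1·3.04e-09) = 5.735e+04 rad/s.
Step 2 — f₀ = ω₀/(2π) = 9128 Hz.
Step 3 — Series Q: Q = ω₀L/R = 5.735e+04·0.1/2250 = 2.549.
Step 4 — Bandwidth: Δω = ω₀/Q = 2.25e+04 rad/s; BW = Δω/(2π) = 3581 Hz.

(a) f₀ = 9128 Hz  (b) Q = 2.549  (c) BW = 3581 Hz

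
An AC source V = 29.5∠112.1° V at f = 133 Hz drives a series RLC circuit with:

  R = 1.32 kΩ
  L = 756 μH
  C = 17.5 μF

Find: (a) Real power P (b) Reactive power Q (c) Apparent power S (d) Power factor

Step 1 — Angular frequency: ω = 2π·f = 2π·133 = 835.7 rad/s.
Step 2 — Component impedances:
  R: Z = R = 1320 Ω
  L: Z = jωL = j·835.7·0.000756 = 0 + j0.6318 Ω
  C: Z = 1/(jωC) = -j/(ω·C) = 0 - j68.38 Ω
Step 3 — Series combination: Z_total = R + L + C = 1320 - j67.75 Ω = 1322∠-2.9° Ω.
Step 4 — Source phasor: V = 29.5∠112.1° V = -11.1 + j27.33 V.
Step 5 — Current: I = V / Z = -0.009446 + j0.02022 A = 0.02232∠115.0° A.
Step 6 — Complex power: S = V·I* = 0.6575 - j0.03375 VA.
Step 7 — Real power: P = Re(S) = 0.6575 W.
Step 8 — Reactive power: Q = Im(S) = -0.03375 VAR.
Step 9 — Apparent power: |S| = 0.6584 VA.
Step 10 — Power factor: PF = P/|S| = 0.9987 (leading).

(a) P = 0.6575 W  (b) Q = -0.03375 VAR  (c) S = 0.6584 VA  (d) PF = 0.9987 (leading)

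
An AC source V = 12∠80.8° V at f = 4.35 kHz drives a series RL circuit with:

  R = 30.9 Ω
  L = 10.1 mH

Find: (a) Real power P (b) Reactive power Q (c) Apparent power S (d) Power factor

Step 1 — Angular frequency: ω = 2π·f = 2π·4350 = 2.733e+04 rad/s.
Step 2 — Component impedances:
  R: Z = R = 30.9 Ω
  L: Z = jωL = j·2.733e+04·0.0101 = 0 + j276.1 Ω
Step 3 — Series combination: Z_total = R + L = 30.9 + j276.1 Ω = 277.8∠83.6° Ω.
Step 4 — Source phasor: V = 12∠80.8° V = 1.919 + j11.85 V.
Step 5 — Current: I = V / Z = 0.04315 - j0.00212 A = 0.0432∠-2.8° A.
Step 6 — Complex power: S = V·I* = 0.05767 + j0.5152 VA.
Step 7 — Real power: P = Re(S) = 0.05767 W.
Step 8 — Reactive power: Q = Im(S) = 0.5152 VAR.
Step 9 — Apparent power: |S| = 0.5184 VA.
Step 10 — Power factor: PF = P/|S| = 0.1112 (lagging).

(a) P = 0.05767 W  (b) Q = 0.5152 VAR  (c) S = 0.5184 VA  (d) PF = 0.1112 (lagging)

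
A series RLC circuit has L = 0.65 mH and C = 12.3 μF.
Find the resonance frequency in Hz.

Step 1 — Resonance condition Im(Z)=0 gives ω₀ = 1/√(LC).
Step 2 — ω₀ = 1/√(0.00065·1.23e-05) = 1.118e+04 rad/s.
Step 3 — f₀ = ω₀/(2π) = 1780 Hz.

f₀ = 1780 Hz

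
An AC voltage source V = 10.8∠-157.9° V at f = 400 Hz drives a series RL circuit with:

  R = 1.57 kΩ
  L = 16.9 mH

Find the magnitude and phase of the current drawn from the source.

Step 1 — Angular frequency: ω = 2π·f = 2π·400 = 2513 rad/s.
Step 2 — Component impedances:
  R: Z = R = 1570 Ω
  L: Z = jωL = j·2513·0.0169 = 0 + j42.47 Ω
Step 3 — Series combination: Z_total = R + L = 1570 + j42.47 Ω = 1571∠1.5° Ω.
Step 4 — Source phasor: V = 10.8∠-157.9° V = -10.01 - j4.063 V.
Step 5 — Ohm's law: I = V / Z_total = (-10.01 - j4.063) / (1570 + j42.47) = -0.006439 - j0.002414 A.
Step 6 — Convert to polar: |I| = 0.006876 A, ∠I = -159.4°.

I = 0.006876∠-159.4° A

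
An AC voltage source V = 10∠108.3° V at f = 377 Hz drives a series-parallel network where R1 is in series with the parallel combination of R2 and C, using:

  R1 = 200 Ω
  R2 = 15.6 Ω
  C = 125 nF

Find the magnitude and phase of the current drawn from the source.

Step 1 — Angular frequency: ω = 2π·f = 2π·377 = 2369 rad/s.
Step 2 — Component impedances:
  R1: Z = R = 200 Ω
  R2: Z = R = 15.6 Ω
  C: Z = 1/(jωC) = -j/(ω·C) = 0 - j3377 Ω
Step 3 — Parallel branch: R2 || C = 1/(1/R2 + 1/C) = 15.6 - j0.07206 Ω.
Step 4 — Series with R1: Z_total = R1 + (R2 || C) = 215.6 - j0.07206 Ω = 215.6∠-0.0° Ω.
Step 5 — Source phasor: V = 10∠108.3° V = -3.14 + j9.494 V.
Step 6 — Ohm's law: I = V / Z_total = (-3.14 + j9.494) / (215.6 - j0.07206) = -0.01458 + j0.04403 A.
Step 7 — Convert to polar: |I| = 0.04638 A, ∠I = 108.3°.

I = 0.04638∠108.3° A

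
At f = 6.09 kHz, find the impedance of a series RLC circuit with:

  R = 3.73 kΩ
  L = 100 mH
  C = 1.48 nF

Step 1 — Angular frequency: ω = 2π·f = 2π·6090 = 3.826e+04 rad/s.
Step 2 — Component impedances:
  R: Z = R = 3730 Ω
  L: Z = jωL = j·3.826e+04·0.1 = 0 + j3826 Ω
  C: Z = 1/(jωC) = -j/(ω·C) = 0 - j1.766e+04 Ω
Step 3 — Series combination: Z_total = R + L + C = 3730 - j1.383e+04 Ω = 1.433e+04∠-74.9° Ω.

Z = 3730 - j1.383e+04 Ω = 1.433e+04∠-74.9° Ω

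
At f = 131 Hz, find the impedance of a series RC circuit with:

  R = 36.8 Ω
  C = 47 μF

Step 1 — Angular frequency: ω = 2π·f = 2π·131 = 823.1 rad/s.
Step 2 — Component impedances:
  R: Z = R = 36.8 Ω
  C: Z = 1/(jωC) = -j/(ω·C) = 0 - j25.85 Ω
Step 3 — Series combination: Z_total = R + C = 36.8 - j25.85 Ω = 44.97∠-35.1° Ω.

Z = 36.8 - j25.85 Ω = 44.97∠-35.1° Ω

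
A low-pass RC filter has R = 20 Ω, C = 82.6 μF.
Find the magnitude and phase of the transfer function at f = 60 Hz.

Step 1 — Angular frequency: ω = 2π·60 = 377 rad/s.
Step 2 — Transfer function: H(jω) = 1/(1 + jωRC).
Step 3 — Denominator: 1 + jωRC = 1 + j·377·20·8.26e-05 = 1 + j0.6228.
Step 4 — H = 0.7205 - j0.4487.
Step 5 — Magnitude: |H| = 0.8488 (-1.4 dB); phase: φ = -31.9°.

|H| = 0.8488 (-1.4 dB), φ = -31.9°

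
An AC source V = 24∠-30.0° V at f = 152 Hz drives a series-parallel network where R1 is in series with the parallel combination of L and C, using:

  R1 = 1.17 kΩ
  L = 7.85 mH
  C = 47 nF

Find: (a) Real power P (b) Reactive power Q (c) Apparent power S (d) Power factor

Step 1 — Angular frequency: ω = 2π·f = 2π·152 = 955 rad/s.
Step 2 — Component impedances:
  R1: Z = R = 1170 Ω
  L: Z = jωL = j·955·0.00785 = 0 + j7.497 Ω
  C: Z = 1/(jωC) = -j/(ω·C) = 0 - j2.228e+04 Ω
Step 3 — Parallel branch: L || C = 1/(1/L + 1/C) = 0 + j7.5 Ω.
Step 4 — Series with R1: Z_total = R1 + (L || C) = 1170 + j7.5 Ω = 1170∠0.4° Ω.
Step 5 — Source phasor: V = 24∠-30.0° V = 20.78 - j12 V.
Step 6 — Current: I = V / Z = 0.0177 - j0.01037 A = 0.02051∠-30.4° A.
Step 7 — Complex power: S = V·I* = 0.4923 + j0.003156 VA.
Step 8 — Real power: P = Re(S) = 0.4923 W.
Step 9 — Reactive power: Q = Im(S) = 0.003156 VAR.
Step 10 — Apparent power: |S| = 0.4923 VA.
Step 11 — Power factor: PF = P/|S| = 1 (lagging).

(a) P = 0.4923 W  (b) Q = 0.003156 VAR  (c) S = 0.4923 VA  (d) PF = 1 (lagging)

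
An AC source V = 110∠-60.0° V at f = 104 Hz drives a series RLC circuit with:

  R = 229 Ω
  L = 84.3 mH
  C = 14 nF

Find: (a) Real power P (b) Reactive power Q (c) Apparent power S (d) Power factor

Step 1 — Angular frequency: ω = 2π·f = 2π·104 = 653.5 rad/s.
Step 2 — Component impedances:
  R: Z = R = 229 Ω
  L: Z = jωL = j·653.5·0.0843 = 0 + j55.09 Ω
  C: Z = 1/(jωC) = -j/(ω·C) = 0 - j1.093e+05 Ω
Step 3 — Series combination: Z_total = R + L + C = 229 - j1.093e+05 Ω = 1.093e+05∠-89.9° Ω.
Step 4 — Source phasor: V = 110∠-60.0° V = 55 - j95.26 V.
Step 5 — Current: I = V / Z = 0.000873 + j0.0005016 A = 0.001007∠29.9° A.
Step 6 — Complex power: S = V·I* = 0.0002321 - j0.1107 VA.
Step 7 — Real power: P = Re(S) = 0.0002321 W.
Step 8 — Reactive power: Q = Im(S) = -0.1107 VAR.
Step 9 — Apparent power: |S| = 0.1108 VA.
Step 10 — Power factor: PF = P/|S| = 0.002096 (leading).

(a) P = 0.0002321 W  (b) Q = -0.1107 VAR  (c) S = 0.1108 VA  (d) PF = 0.002096 (leading)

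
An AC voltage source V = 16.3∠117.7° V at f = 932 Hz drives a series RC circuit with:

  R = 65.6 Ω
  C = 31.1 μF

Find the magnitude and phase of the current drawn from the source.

Step 1 — Angular frequency: ω = 2π·f = 2π·932 = 5856 rad/s.
Step 2 — Component impedances:
  R: Z = R = 65.6 Ω
  C: Z = 1/(jωC) = -j/(ω·C) = 0 - j5.491 Ω
Step 3 — Series combination: Z_total = R + C = 65.6 - j5.491 Ω = 65.83∠-4.8° Ω.
Step 4 — Source phasor: V = 16.3∠117.7° V = -7.577 + j14.43 V.
Step 5 — Ohm's law: I = V / Z_total = (-7.577 + j14.43) / (65.6 - j5.491) = -0.133 + j0.2089 A.
Step 6 — Convert to polar: |I| = 0.2476 A, ∠I = 122.5°.

I = 0.2476∠122.5° A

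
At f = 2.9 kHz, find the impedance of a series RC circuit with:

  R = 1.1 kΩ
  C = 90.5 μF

Step 1 — Angular frequency: ω = 2π·f = 2π·2900 = 1.822e+04 rad/s.
Step 2 — Component impedances:
  R: Z = R = 1100 Ω
  C: Z = 1/(jωC) = -j/(ω·C) = 0 - j0.6064 Ω
Step 3 — Series combination: Z_total = R + C = 1100 - j0.6064 Ω = 1100∠-0.0° Ω.

Z = 1100 - j0.6064 Ω = 1100∠-0.0° Ω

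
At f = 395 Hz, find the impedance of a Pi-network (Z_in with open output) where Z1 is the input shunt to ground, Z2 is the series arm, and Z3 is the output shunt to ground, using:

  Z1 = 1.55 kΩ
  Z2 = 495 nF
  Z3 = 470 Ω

Step 1 — Angular frequency: ω = 2π·f = 2π·395 = 2482 rad/s.
Step 2 — Component impedances:
  Z1: Z = R = 1550 Ω
  Z2: Z = 1/(jωC) = -j/(ω·C) = 0 - j814 Ω
  Z3: Z = R = 470 Ω
Step 3 — With open output, the series arm Z2 and the output shunt Z3 appear in series to ground: Z2 + Z3 = 470 - j814 Ω.
Step 4 — Parallel with input shunt Z1: Z_in = Z1 || (Z2 + Z3) = 526.8 - j412.3 Ω = 669∠-38.1° Ω.

Z = 526.8 - j412.3 Ω = 669∠-38.1° Ω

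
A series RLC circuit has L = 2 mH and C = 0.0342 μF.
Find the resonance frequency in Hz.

Step 1 — Resonance condition Im(Z)=0 gives ω₀ = 1/√(LC).
Step 2 — ω₀ = 1/√(0.002·3.42e-08) = 1.209e+05 rad/s.
Step 3 — f₀ = ω₀/(2π) = 1.924e+04 Hz.

f₀ = 1.924e+04 Hz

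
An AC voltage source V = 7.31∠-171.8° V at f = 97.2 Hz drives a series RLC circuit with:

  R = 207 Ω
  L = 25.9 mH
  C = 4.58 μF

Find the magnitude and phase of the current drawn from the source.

Step 1 — Angular frequency: ω = 2π·f = 2π·97.2 = 610.7 rad/s.
Step 2 — Component impedances:
  R: Z = R = 207 Ω
  L: Z = jωL = j·610.7·0.0259 = 0 + j15.82 Ω
  C: Z = 1/(jωC) = -j/(ω·C) = 0 - j357.5 Ω
Step 3 — Series combination: Z_total = R + L + C = 207 - j341.7 Ω = 399.5∠-58.8° Ω.
Step 4 — Source phasor: V = 7.31∠-171.8° V = -7.235 - j1.043 V.
Step 5 — Ohm's law: I = V / Z_total = (-7.235 - j1.043) / (207 - j341.7) = -0.007152 - j0.01684 A.
Step 6 — Convert to polar: |I| = 0.0183 A, ∠I = -113.0°.

I = 0.0183∠-113.0° A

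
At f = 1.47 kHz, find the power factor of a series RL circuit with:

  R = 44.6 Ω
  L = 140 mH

Step 1 — Angular frequency: ω = 2π·f = 2π·1470 = 9236 rad/s.
Step 2 — Component impedances:
  R: Z = R = 44.6 Ω
  L: Z = jωL = j·9236·0.14 = 0 + j1293 Ω
Step 3 — Series combination: Z_total = R + L = 44.6 + j1293 Ω = 1294∠88.0° Ω.
Step 4 — Power factor: PF = cos(φ) = Re(Z)/|Z| = 44.6/1294 = 0.03447.
Step 5 — Type: Im(Z) = 1293 ⇒ lagging (phase φ = 88.0°).

PF = 0.03447 (lagging, φ = 88.0°)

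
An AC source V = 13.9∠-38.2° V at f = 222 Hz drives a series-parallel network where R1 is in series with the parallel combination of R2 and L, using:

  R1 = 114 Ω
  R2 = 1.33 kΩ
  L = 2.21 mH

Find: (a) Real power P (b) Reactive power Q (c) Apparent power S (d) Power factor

Step 1 — Angular frequency: ω = 2π·f = 2π·222 = 1395 rad/s.
Step 2 — Component impedances:
  R1: Z = R = 114 Ω
  R2: Z = R = 1330 Ω
  L: Z = jωL = j·1395·0.00221 = 0 + j3.083 Ω
Step 3 — Parallel branch: R2 || L = 1/(1/R2 + 1/L) = 0.007145 + j3.083 Ω.
Step 4 — Series with R1: Z_total = R1 + (R2 || L) = 114 + j3.083 Ω = 114∠1.5° Ω.
Step 5 — Source phasor: V = 13.9∠-38.2° V = 10.92 - j8.596 V.
Step 6 — Current: I = V / Z = 0.09371 - j0.07793 A = 0.1219∠-39.7° A.
Step 7 — Complex power: S = V·I* = 1.693 + j0.04579 VA.
Step 8 — Real power: P = Re(S) = 1.693 W.
Step 9 — Reactive power: Q = Im(S) = 0.04579 VAR.
Step 10 — Apparent power: |S| = 1.694 VA.
Step 11 — Power factor: PF = P/|S| = 0.9996 (lagging).

(a) P = 1.693 W  (b) Q = 0.04579 VAR  (c) S = 1.694 VA  (d) PF = 0.9996 (lagging)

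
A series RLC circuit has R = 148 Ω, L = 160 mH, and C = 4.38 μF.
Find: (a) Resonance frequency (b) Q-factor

Step 1 — Resonance condition Im(Z)=0 gives ω₀ = 1/√(LC).
Step 2 — ω₀ = 1/√(0.16·4.38e-06) = 1195 rad/s.
Step 3 — f₀ = ω₀/(2π) = 190.1 Hz.
Step 4 — Series Q: Q = ω₀L/R = 1195·0.16/148 = 1.291.

(a) f₀ = 190.1 Hz  (b) Q = 1.291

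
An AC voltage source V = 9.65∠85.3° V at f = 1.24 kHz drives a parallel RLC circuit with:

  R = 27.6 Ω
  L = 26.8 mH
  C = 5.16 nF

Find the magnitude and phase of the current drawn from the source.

Step 1 — Angular frequency: ω = 2π·f = 2π·1240 = 7791 rad/s.
Step 2 — Component impedances:
  R: Z = R = 27.6 Ω
  L: Z = jωL = j·7791·0.0268 = 0 + j208.8 Ω
  C: Z = 1/(jωC) = -j/(ω·C) = 0 - j2.487e+04 Ω
Step 3 — Parallel combination: 1/Z_total = 1/R + 1/L + 1/C; Z_total = 27.13 + j3.557 Ω = 27.37∠7.5° Ω.
Step 4 — Source phasor: V = 9.65∠85.3° V = 0.7907 + j9.618 V.
Step 5 — Ohm's law: I = V / Z_total = (0.7907 + j9.618) / (27.13 + j3.557) = 0.07432 + j0.3447 A.
Step 6 — Convert to polar: |I| = 0.3526 A, ∠I = 77.8°.

I = 0.3526∠77.8° A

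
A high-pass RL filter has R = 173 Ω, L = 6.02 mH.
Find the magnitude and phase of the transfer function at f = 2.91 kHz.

Step 1 — Angular frequency: ω = 2π·2910 = 1.828e+04 rad/s.
Step 2 — Transfer function: H(jω) = jωL/(R + jωL).
Step 3 — Numerator jωL = j·110.1; denominator R + jωL = 173 + j110.1.
Step 4 — H = 0.2882 + j0.4529.
Step 5 — Magnitude: |H| = 0.5368 (-5.4 dB); phase: φ = 57.5°.

|H| = 0.5368 (-5.4 dB), φ = 57.5°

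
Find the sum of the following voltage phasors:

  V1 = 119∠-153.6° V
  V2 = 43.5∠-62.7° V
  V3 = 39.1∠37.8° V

Step 1 — Convert each phasor to rectangular form:
  V1 = 119·(cos(-153.6°) + j·sin(-153.6°)) = -106.6 - j52.91 V
  V2 = 43.5·(cos(-62.7°) + j·sin(-62.7°)) = 19.95 - j38.65 V
  V3 = 39.1·(cos(37.8°) + j·sin(37.8°)) = 30.9 + j23.96 V
Step 2 — Sum components: V_total = -55.74 - j67.6 V.
Step 3 — Convert to polar: |V_total| = 87.62 V, ∠V_total = -129.5°.

V_total = 87.62∠-129.5° V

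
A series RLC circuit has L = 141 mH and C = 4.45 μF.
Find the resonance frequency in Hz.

Step 1 — Resonance condition Im(Z)=0 gives ω₀ = 1/√(LC).
Step 2 — ω₀ = 1/√(0.141·4.45e-06) = 1262 rad/s.
Step 3 — f₀ = ω₀/(2π) = 200.9 Hz.

f₀ = 200.9 Hz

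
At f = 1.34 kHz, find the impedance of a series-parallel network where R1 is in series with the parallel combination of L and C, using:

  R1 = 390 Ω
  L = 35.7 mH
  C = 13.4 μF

Step 1 — Angular frequency: ω = 2π·f = 2π·1340 = 8419 rad/s.
Step 2 — Component impedances:
  R1: Z = R = 390 Ω
  L: Z = jωL = j·8419·0.0357 = 0 + j300.6 Ω
  C: Z = 1/(jωC) = -j/(ω·C) = 0 - j8.864 Ω
Step 3 — Parallel branch: L || C = 1/(1/L + 1/C) = 0 - j9.133 Ω.
Step 4 — Series with R1: Z_total = R1 + (L || C) = 390 - j9.133 Ω = 390.1∠-1.3° Ω.

Z = 390 - j9.133 Ω = 390.1∠-1.3° Ω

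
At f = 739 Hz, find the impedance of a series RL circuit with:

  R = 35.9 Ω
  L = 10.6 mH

Step 1 — Angular frequency: ω = 2π·f = 2π·739 = 4643 rad/s.
Step 2 — Component impedances:
  R: Z = R = 35.9 Ω
  L: Z = jωL = j·4643·0.0106 = 0 + j49.22 Ω
Step 3 — Series combination: Z_total = R + L = 35.9 + j49.22 Ω = 60.92∠53.9° Ω.

Z = 35.9 + j49.22 Ω = 60.92∠53.9° Ω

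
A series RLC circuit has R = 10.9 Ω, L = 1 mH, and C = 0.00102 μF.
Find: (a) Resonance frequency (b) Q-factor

Step 1 — Resonance condition Im(Z)=0 gives ω₀ = 1/√(LC).
Step 2 — ω₀ = 1/√(0.001·1.02e-09) = 9.901e+05 rad/s.
Step 3 — f₀ = ω₀/(2π) = 1.576e+05 Hz.
Step 4 — Series Q: Q = ω₀L/R = 9.901e+05·0.001/10.9 = 90.84.

(a) f₀ = 1.576e+05 Hz  (b) Q = 90.84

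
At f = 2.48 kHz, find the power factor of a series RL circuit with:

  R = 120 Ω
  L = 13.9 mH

Step 1 — Angular frequency: ω = 2π·f = 2π·2480 = 1.558e+04 rad/s.
Step 2 — Component impedances:
  R: Z = R = 120 Ω
  L: Z = jωL = j·1.558e+04·0.0139 = 0 + j216.6 Ω
Step 3 — Series combination: Z_total = R + L = 120 + j216.6 Ω = 247.6∠61.0° Ω.
Step 4 — Power factor: PF = cos(φ) = Re(Z)/|Z| = 120/247.61 = 0.4846.
Step 5 — Type: Im(Z) = 216.6 ⇒ lagging (phase φ = 61.0°).

PF = 0.4846 (lagging, φ = 61.0°)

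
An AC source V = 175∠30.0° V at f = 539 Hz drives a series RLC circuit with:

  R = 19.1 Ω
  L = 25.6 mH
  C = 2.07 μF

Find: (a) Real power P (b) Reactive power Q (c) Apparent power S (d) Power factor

Step 1 — Angular frequency: ω = 2π·f = 2π·539 = 3387 rad/s.
Step 2 — Component impedances:
  R: Z = R = 19.1 Ω
  L: Z = jωL = j·3387·0.0256 = 0 + j86.7 Ω
  C: Z = 1/(jωC) = -j/(ω·C) = 0 - j142.6 Ω
Step 3 — Series combination: Z_total = R + L + C = 19.1 - j55.95 Ω = 59.12∠-71.2° Ω.
Step 4 — Source phasor: V = 175∠30.0° V = 151.6 + j87.5 V.
Step 5 — Current: I = V / Z = -0.5725 + j2.904 A = 2.96∠101.2° A.
Step 6 — Complex power: S = V·I* = 167.4 - j490.2 VA.
Step 7 — Real power: P = Re(S) = 167.4 W.
Step 8 — Reactive power: Q = Im(S) = -490.2 VAR.
Step 9 — Apparent power: |S| = 518 VA.
Step 10 — Power factor: PF = P/|S| = 0.3231 (leading).

(a) P = 167.4 W  (b) Q = -490.2 VAR  (c) S = 518 VA  (d) PF = 0.3231 (leading)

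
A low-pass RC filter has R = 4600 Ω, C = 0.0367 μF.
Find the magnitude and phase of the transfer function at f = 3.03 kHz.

Step 1 — Angular frequency: ω = 2π·3030 = 1.904e+04 rad/s.
Step 2 — Transfer function: H(jω) = 1/(1 + jωRC).
Step 3 — Denominator: 1 + jωRC = 1 + j·1.904e+04·4600·3.67e-08 = 1 + j3.214.
Step 4 — H = 0.08826 - j0.2837.
Step 5 — Magnitude: |H| = 0.2971 (-10.5 dB); phase: φ = -72.7°.

|H| = 0.2971 (-10.5 dB), φ = -72.7°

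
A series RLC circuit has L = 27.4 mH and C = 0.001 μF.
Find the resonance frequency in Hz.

Step 1 — Resonance condition Im(Z)=0 gives ω₀ = 1/√(LC).
Step 2 — ω₀ = 1/√(0.0274·1e-09) = 1.91e+05 rad/s.
Step 3 — f₀ = ω₀/(2π) = 3.04e+04 Hz.

f₀ = 3.04e+04 Hz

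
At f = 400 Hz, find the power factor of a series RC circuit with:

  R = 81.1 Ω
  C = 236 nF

Step 1 — Angular frequency: ω = 2π·f = 2π·400 = 2513 rad/s.
Step 2 — Component impedances:
  R: Z = R = 81.1 Ω
  C: Z = 1/(jωC) = -j/(ω·C) = 0 - j1686 Ω
Step 3 — Series combination: Z_total = R + C = 81.1 - j1686 Ω = 1688∠-87.2° Ω.
Step 4 — Power factor: PF = cos(φ) = Re(Z)/|Z| = 81.1/1688 = 0.04805.
Step 5 — Type: Im(Z) = -1686 ⇒ leading (phase φ = -87.2°).

PF = 0.04805 (leading, φ = -87.2°)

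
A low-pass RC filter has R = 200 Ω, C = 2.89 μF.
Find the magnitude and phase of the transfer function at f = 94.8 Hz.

Step 1 — Angular frequency: ω = 2π·94.8 = 595.6 rad/s.
Step 2 — Transfer function: H(jω) = 1/(1 + jωRC).
Step 3 — Denominator: 1 + jωRC = 1 + j·595.6·200·2.89e-06 = 1 + j0.3443.
Step 4 — H = 0.894 - j0.3078.
Step 5 — Magnitude: |H| = 0.9455 (-0.5 dB); phase: φ = -19.0°.

|H| = 0.9455 (-0.5 dB), φ = -19.0°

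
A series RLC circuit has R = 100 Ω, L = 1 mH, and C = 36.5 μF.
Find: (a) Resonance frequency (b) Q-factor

Step 1 — Resonance condition Im(Z)=0 gives ω₀ = 1/√(LC).
Step 2 — ω₀ = 1/√(0.001·3.65e-05) = 5234 rad/s.
Step 3 — f₀ = ω₀/(2π) = 833.1 Hz.
Step 4 — Series Q: Q = ω₀L/R = 5234·0.001/100 = 0.05234.

(a) f₀ = 833.1 Hz  (b) Q = 0.05234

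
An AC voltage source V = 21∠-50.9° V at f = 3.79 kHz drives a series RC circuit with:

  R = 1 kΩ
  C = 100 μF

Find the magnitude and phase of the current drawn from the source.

Step 1 — Angular frequency: ω = 2π·f = 2π·3790 = 2.381e+04 rad/s.
Step 2 — Component impedances:
  R: Z = R = 1000 Ω
  C: Z = 1/(jωC) = -j/(ω·C) = 0 - j0.4199 Ω
Step 3 — Series combination: Z_total = R + C = 1000 - j0.4199 Ω = 1000∠-0.0° Ω.
Step 4 — Source phasor: V = 21∠-50.9° V = 13.24 - j16.3 V.
Step 5 — Ohm's law: I = V / Z_total = (13.24 - j16.3) / (1000 - j0.4199) = 0.01325 - j0.01629 A.
Step 6 — Convert to polar: |I| = 0.021 A, ∠I = -50.9°.

I = 0.021∠-50.9° A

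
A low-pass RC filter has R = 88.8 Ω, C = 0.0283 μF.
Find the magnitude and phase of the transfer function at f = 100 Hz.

Step 1 — Angular frequency: ω = 2π·100 = 628.3 rad/s.
Step 2 — Transfer function: H(jω) = 1/(1 + jωRC).
Step 3 — Denominator: 1 + jωRC = 1 + j·628.3·88.8·2.83e-08 = 1 + j0.001579.
Step 4 — H = 1 - j0.001579.
Step 5 — Magnitude: |H| = 1 (-0.0 dB); phase: φ = -0.1°.

|H| = 1 (-0.0 dB), φ = -0.1°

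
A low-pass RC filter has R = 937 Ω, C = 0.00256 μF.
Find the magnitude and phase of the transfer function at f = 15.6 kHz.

Step 1 — Angular frequency: ω = 2π·1.56e+04 = 9.802e+04 rad/s.
Step 2 — Transfer function: H(jω) = 1/(1 + jωRC).
Step 3 — Denominator: 1 + jωRC = 1 + j·9.802e+04·937·2.56e-09 = 1 + j0.2351.
Step 4 — H = 0.9476 - j0.2228.
Step 5 — Magnitude: |H| = 0.9735 (-0.2 dB); phase: φ = -13.2°.

|H| = 0.9735 (-0.2 dB), φ = -13.2°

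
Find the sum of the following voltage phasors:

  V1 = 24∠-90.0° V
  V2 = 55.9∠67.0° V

Step 1 — Convert each phasor to rectangular form:
  V1 = 24·(cos(-90.0°) + j·sin(-90.0°)) = 0 - j24 V
  V2 = 55.9·(cos(67.0°) + j·sin(67.0°)) = 21.84 + j51.46 V
Step 2 — Sum components: V_total = 21.84 + j27.46 V.
Step 3 — Convert to polar: |V_total| = 35.08 V, ∠V_total = 51.5°.

V_total = 35.08∠51.5° V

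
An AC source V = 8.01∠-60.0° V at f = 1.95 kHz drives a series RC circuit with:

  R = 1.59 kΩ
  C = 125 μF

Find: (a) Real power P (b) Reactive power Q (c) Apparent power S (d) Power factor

Step 1 — Angular frequency: ω = 2π·f = 2π·1950 = 1.225e+04 rad/s.
Step 2 — Component impedances:
  R: Z = R = 1590 Ω
  C: Z = 1/(jωC) = -j/(ω·C) = 0 - j0.6529 Ω
Step 3 — Series combination: Z_total = R + C = 1590 - j0.6529 Ω = 1590∠-0.0° Ω.
Step 4 — Source phasor: V = 8.01∠-60.0° V = 4.005 - j6.937 V.
Step 5 — Current: I = V / Z = 0.002521 - j0.004362 A = 0.005038∠-60.0° A.
Step 6 — Complex power: S = V·I* = 0.04035 - j1.657e-05 VA.
Step 7 — Real power: P = Re(S) = 0.04035 W.
Step 8 — Reactive power: Q = Im(S) = -1.657e-05 VAR.
Step 9 — Apparent power: |S| = 0.04035 VA.
Step 10 — Power factor: PF = P/|S| = 1 (leading).

(a) P = 0.04035 W  (b) Q = -1.657e-05 VAR  (c) S = 0.04035 VA  (d) PF = 1 (leading)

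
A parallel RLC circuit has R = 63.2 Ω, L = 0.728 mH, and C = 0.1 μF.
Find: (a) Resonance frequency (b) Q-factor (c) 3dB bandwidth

Step 1 — Resonance: ω₀ = 1/√(LC) = 1/√(0.000728·1e-07) = 1.172e+05 rad/s.
Step 2 — f₀ = ω₀/(2π) = 1.865e+04 Hz.
Step 3 — Parallel Q: Q = R/(ω₀L) = 63.2/(1.172e+05·0.000728) = 0.7407.
Step 4 — Bandwidth: Δω = ω₀/Q = 1.582e+05 rad/s; BW = Δω/(2π) = 2.518e+04 Hz.

(a) f₀ = 1.865e+04 Hz  (b) Q = 0.7407  (c) BW = 2.518e+04 Hz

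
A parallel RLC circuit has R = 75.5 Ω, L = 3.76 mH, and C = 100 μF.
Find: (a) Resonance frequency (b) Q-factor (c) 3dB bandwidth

Step 1 — Resonance: ω₀ = 1/√(LC) = 1/√(0.00376·0.0001) = 1631 rad/s.
Step 2 — f₀ = ω₀/(2π) = 259.6 Hz.
Step 3 — Parallel Q: Q = R/(ω₀L) = 75.5/(1631·0.00376) = 12.31.
Step 4 — Bandwidth: Δω = ω₀/Q = 132.5 rad/s; BW = Δω/(2π) = 21.08 Hz.

(a) f₀ = 259.6 Hz  (b) Q = 12.31  (c) BW = 21.08 Hz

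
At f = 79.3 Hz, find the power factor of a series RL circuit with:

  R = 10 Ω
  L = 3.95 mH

Step 1 — Angular frequency: ω = 2π·f = 2π·79.3 = 498.3 rad/s.
Step 2 — Component impedances:
  R: Z = R = 10 Ω
  L: Z = jωL = j·498.3·0.00395 = 0 + j1.968 Ω
Step 3 — Series combination: Z_total = R + L = 10 + j1.968 Ω = 10.19∠11.1° Ω.
Step 4 — Power factor: PF = cos(φ) = Re(Z)/|Z| = 10/10.192 = 0.9812.
Step 5 — Type: Im(Z) = 1.968 ⇒ lagging (phase φ = 11.1°).

PF = 0.9812 (lagging, φ = 11.1°)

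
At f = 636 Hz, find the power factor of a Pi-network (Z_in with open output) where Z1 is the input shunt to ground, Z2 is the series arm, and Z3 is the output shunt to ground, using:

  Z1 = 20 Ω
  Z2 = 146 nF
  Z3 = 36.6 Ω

Step 1 — Angular frequency: ω = 2π·f = 2π·636 = 3996 rad/s.
Step 2 — Component impedances:
  Z1: Z = R = 20 Ω
  Z2: Z = 1/(jωC) = -j/(ω·C) = 0 - j1714 Ω
  Z3: Z = R = 36.6 Ω
Step 3 — With open output, the series arm Z2 and the output shunt Z3 appear in series to ground: Z2 + Z3 = 36.6 - j1714 Ω.
Step 4 — Parallel with input shunt Z1: Z_in = Z1 || (Z2 + Z3) = 19.99 - j0.2331 Ω = 19.99∠-0.7° Ω.
Step 5 — Power factor: PF = cos(φ) = Re(Z)/|Z| = 19.992/19.994 = 0.9999.
Step 6 — Type: Im(Z) = -0.2331 ⇒ leading (phase φ = -0.7°).

PF = 0.9999 (leading, φ = -0.7°)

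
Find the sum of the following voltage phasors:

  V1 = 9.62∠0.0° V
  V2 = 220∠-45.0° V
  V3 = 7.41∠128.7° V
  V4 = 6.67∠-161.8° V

Step 1 — Convert each phasor to rectangular form:
  V1 = 9.62·(cos(0.0°) + j·sin(0.0°)) = 9.62 V
  V2 = 220·(cos(-45.0°) + j·sin(-45.0°)) = 155.6 - j155.6 V
  V3 = 7.41·(cos(128.7°) + j·sin(128.7°)) = -4.633 + j5.783 V
  V4 = 6.67·(cos(-161.8°) + j·sin(-161.8°)) = -6.336 - j2.083 V
Step 2 — Sum components: V_total = 154.2 - j151.9 V.
Step 3 — Convert to polar: |V_total| = 216.4 V, ∠V_total = -44.6°.

V_total = 216.4∠-44.6° V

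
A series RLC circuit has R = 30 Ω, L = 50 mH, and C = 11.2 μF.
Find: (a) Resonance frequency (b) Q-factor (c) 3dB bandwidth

Step 1 — Resonance: ω₀ = 1/√(LC) = 1/√(0.05·1.12e-05) = 1336 rad/s.
Step 2 — f₀ = ω₀/(2π) = 212.7 Hz.
Step 3 — Series Q: Q = ω₀L/R = 1336·0.05/30 = 2.227.
Step 4 — Bandwidth: Δω = ω₀/Q = 600 rad/s; BW = Δω/(2π) = 95.49 Hz.

(a) f₀ = 212.7 Hz  (b) Q = 2.227  (c) BW = 95.49 Hz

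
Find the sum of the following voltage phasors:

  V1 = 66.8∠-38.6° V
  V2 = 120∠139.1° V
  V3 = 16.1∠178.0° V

Step 1 — Convert each phasor to rectangular form:
  V1 = 66.8·(cos(-38.6°) + j·sin(-38.6°)) = 52.21 - j41.68 V
  V2 = 120·(cos(139.1°) + j·sin(139.1°)) = -90.7 + j78.57 V
  V3 = 16.1·(cos(178.0°) + j·sin(178.0°)) = -16.09 + j0.5619 V
Step 2 — Sum components: V_total = -54.59 + j37.46 V.
Step 3 — Convert to polar: |V_total| = 66.2 V, ∠V_total = 145.5°.

V_total = 66.2∠145.5° V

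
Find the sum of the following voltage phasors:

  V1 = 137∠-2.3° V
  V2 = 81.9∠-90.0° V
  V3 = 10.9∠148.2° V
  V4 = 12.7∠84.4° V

Step 1 — Convert each phasor to rectangular form:
  V1 = 137·(cos(-2.3°) + j·sin(-2.3°)) = 136.9 - j5.498 V
  V2 = 81.9·(cos(-90.0°) + j·sin(-90.0°)) = 0 - j81.9 V
  V3 = 10.9·(cos(148.2°) + j·sin(148.2°)) = -9.264 + j5.744 V
  V4 = 12.7·(cos(84.4°) + j·sin(84.4°)) = 1.239 + j12.64 V
Step 2 — Sum components: V_total = 128.9 - j69.01 V.
Step 3 — Convert to polar: |V_total| = 146.2 V, ∠V_total = -28.2°.

V_total = 146.2∠-28.2° V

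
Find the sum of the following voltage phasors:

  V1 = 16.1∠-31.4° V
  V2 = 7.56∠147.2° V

Step 1 — Convert each phasor to rectangular form:
  V1 = 16.1·(cos(-31.4°) + j·sin(-31.4°)) = 13.74 - j8.388 V
  V2 = 7.56·(cos(147.2°) + j·sin(147.2°)) = -6.355 + j4.095 V
Step 2 — Sum components: V_total = 7.387 - j4.293 V.
Step 3 — Convert to polar: |V_total| = 8.544 V, ∠V_total = -30.2°.

V_total = 8.544∠-30.2° V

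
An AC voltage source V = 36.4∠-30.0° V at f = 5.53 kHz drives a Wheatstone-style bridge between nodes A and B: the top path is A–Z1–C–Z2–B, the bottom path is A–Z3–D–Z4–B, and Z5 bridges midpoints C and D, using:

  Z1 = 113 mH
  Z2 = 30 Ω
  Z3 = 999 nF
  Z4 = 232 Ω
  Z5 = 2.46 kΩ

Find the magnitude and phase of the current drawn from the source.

Step 1 — Angular frequency: ω = 2π·f = 2π·5530 = 3.475e+04 rad/s.
Step 2 — Component impedances:
  Z1: Z = jωL = j·3.475e+04·0.113 = 0 + j3926 Ω
  Z2: Z = R = 30 Ω
  Z3: Z = 1/(jωC) = -j/(ω·C) = 0 - j28.81 Ω
  Z4: Z = R = 232 Ω
  Z5: Z = R = 2460 Ω
Step 3 — Bridge requires nodal analysis (the Z5 bridge couples midpoints C and D, so the two paths cannot be reduced to a simple series/parallel combination). Setting node B to ground and injecting 1 A at node A, the 3-node admittance system at A, C, D solves to V_A = Z_AB = 214.6 - j17.6 Ω = 215.4∠-4.7° Ω.
Step 4 — Source phasor: V = 36.4∠-30.0° V = 31.52 - j18.2 V.
Step 5 — Ohm's law: I = V / Z_total = (31.52 - j18.2) / (214.6 - j17.6) = 0.1528 - j0.07227 A.
Step 6 — Convert to polar: |I| = 0.169 A, ∠I = -25.3°.

I = 0.169∠-25.3° A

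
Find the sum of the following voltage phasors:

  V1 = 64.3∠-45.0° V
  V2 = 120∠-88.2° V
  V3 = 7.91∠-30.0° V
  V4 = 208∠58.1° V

Step 1 — Convert each phasor to rectangular form:
  V1 = 64.3·(cos(-45.0°) + j·sin(-45.0°)) = 45.47 - j45.47 V
  V2 = 120·(cos(-88.2°) + j·sin(-88.2°)) = 3.769 - j119.9 V
  V3 = 7.91·(cos(-30.0°) + j·sin(-30.0°)) = 6.85 - j3.955 V
  V4 = 208·(cos(58.1°) + j·sin(58.1°)) = 109.9 + j176.6 V
Step 2 — Sum components: V_total = 166 + j7.223 V.
Step 3 — Convert to polar: |V_total| = 166.2 V, ∠V_total = 2.5°.

V_total = 166.2∠2.5° V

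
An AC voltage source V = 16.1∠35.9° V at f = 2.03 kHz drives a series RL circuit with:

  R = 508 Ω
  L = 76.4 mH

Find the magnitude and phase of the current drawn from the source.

Step 1 — Angular frequency: ω = 2π·f = 2π·2030 = 1.275e+04 rad/s.
Step 2 — Component impedances:
  R: Z = R = 508 Ω
  L: Z = jωL = j·1.275e+04·0.0764 = 0 + j974.5 Ω
Step 3 — Series combination: Z_total = R + L = 508 + j974.5 Ω = 1099∠62.5° Ω.
Step 4 — Source phasor: V = 16.1∠35.9° V = 13.04 + j9.441 V.
Step 5 — Ohm's law: I = V / Z_total = (13.04 + j9.441) / (508 + j974.5) = 0.0131 - j0.006552 A.
Step 6 — Convert to polar: |I| = 0.01465 A, ∠I = -26.6°.

I = 0.01465∠-26.6° A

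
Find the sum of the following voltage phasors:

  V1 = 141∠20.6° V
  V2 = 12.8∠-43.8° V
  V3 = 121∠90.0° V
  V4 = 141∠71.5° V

Step 1 — Convert each phasor to rectangular form:
  V1 = 141·(cos(20.6°) + j·sin(20.6°)) = 132 + j49.61 V
  V2 = 12.8·(cos(-43.8°) + j·sin(-43.8°)) = 9.239 - j8.859 V
  V3 = 121·(cos(90.0°) + j·sin(90.0°)) = 0 + j121 V
  V4 = 141·(cos(71.5°) + j·sin(71.5°)) = 44.74 + j133.7 V
Step 2 — Sum components: V_total = 186 + j295.5 V.
Step 3 — Convert to polar: |V_total| = 349.1 V, ∠V_total = 57.8°.

V_total = 349.1∠57.8° V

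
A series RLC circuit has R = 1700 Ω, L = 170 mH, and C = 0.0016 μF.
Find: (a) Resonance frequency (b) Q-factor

Step 1 — Resonance condition Im(Z)=0 gives ω₀ = 1/√(LC).
Step 2 — ω₀ = 1/√(0.17·1.6e-09) = 6.063e+04 rad/s.
Step 3 — f₀ = ω₀/(2π) = 9650 Hz.
Step 4 — Series Q: Q = ω₀L/R = 6.063e+04·0.17/1700 = 6.063.

(a) f₀ = 9650 Hz  (b) Q = 6.063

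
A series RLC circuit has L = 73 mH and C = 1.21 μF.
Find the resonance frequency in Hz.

Step 1 — Resonance condition Im(Z)=0 gives ω₀ = 1/√(LC).
Step 2 — ω₀ = 1/√(0.073·1.21e-06) = 3365 rad/s.
Step 3 — f₀ = ω₀/(2π) = 535.5 Hz.

f₀ = 535.5 Hz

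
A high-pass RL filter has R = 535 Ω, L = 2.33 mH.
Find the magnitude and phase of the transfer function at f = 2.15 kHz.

Step 1 — Angular frequency: ω = 2π·2150 = 1.351e+04 rad/s.
Step 2 — Transfer function: H(jω) = jωL/(R + jωL).
Step 3 — Numerator jωL = j·31.48; denominator R + jωL = 535 + j31.48.
Step 4 — H = 0.003449 + j0.05863.
Step 5 — Magnitude: |H| = 0.05873 (-24.6 dB); phase: φ = 86.6°.

|H| = 0.05873 (-24.6 dB), φ = 86.6°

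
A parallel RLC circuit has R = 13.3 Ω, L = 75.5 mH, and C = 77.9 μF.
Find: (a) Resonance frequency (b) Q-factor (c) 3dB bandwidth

Step 1 — Resonance: ω₀ = 1/√(LC) = 1/√(0.0755·7.79e-05) = 412.3 rad/s.
Step 2 — f₀ = ω₀/(2π) = 65.63 Hz.
Step 3 — Parallel Q: Q = R/(ω₀L) = 13.3/(412.3·0.0755) = 0.4272.
Step 4 — Bandwidth: Δω = ω₀/Q = 965.2 rad/s; BW = Δω/(2π) = 153.6 Hz.

(a) f₀ = 65.63 Hz  (b) Q = 0.4272  (c) BW = 153.6 Hz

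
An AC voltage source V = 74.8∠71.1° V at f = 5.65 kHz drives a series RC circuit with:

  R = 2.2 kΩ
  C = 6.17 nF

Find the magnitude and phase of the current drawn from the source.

Step 1 — Angular frequency: ω = 2π·f = 2π·5650 = 3.55e+04 rad/s.
Step 2 — Component impedances:
  R: Z = R = 2200 Ω
  C: Z = 1/(jωC) = -j/(ω·C) = 0 - j4565 Ω
Step 3 — Series combination: Z_total = R + C = 2200 - j4565 Ω = 5068∠-64.3° Ω.
Step 4 — Source phasor: V = 74.8∠71.1° V = 24.23 + j70.77 V.
Step 5 — Ohm's law: I = V / Z_total = (24.23 + j70.77) / (2200 - j4565) = -0.0105 + j0.01037 A.
Step 6 — Convert to polar: |I| = 0.01476 A, ∠I = 135.4°.

I = 0.01476∠135.4° A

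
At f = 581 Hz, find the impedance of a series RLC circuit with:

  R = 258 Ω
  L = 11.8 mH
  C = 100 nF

Step 1 — Angular frequency: ω = 2π·f = 2π·581 = 3651 rad/s.
Step 2 — Component impedances:
  R: Z = R = 258 Ω
  L: Z = jωL = j·3651·0.0118 = 0 + j43.08 Ω
  C: Z = 1/(jωC) = -j/(ω·C) = 0 - j2739 Ω
Step 3 — Series combination: Z_total = R + L + C = 258 - j2696 Ω = 2709∠-84.5° Ω.

Z = 258 - j2696 Ω = 2709∠-84.5° Ω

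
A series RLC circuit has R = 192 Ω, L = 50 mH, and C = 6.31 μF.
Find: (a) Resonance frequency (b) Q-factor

Step 1 — Resonance condition Im(Z)=0 gives ω₀ = 1/√(LC).
Step 2 — ω₀ = 1/√(0.05·6.31e-06) = 1780 rad/s.
Step 3 — f₀ = ω₀/(2π) = 283.3 Hz.
Step 4 — Series Q: Q = ω₀L/R = 1780·0.05/192 = 0.4636.

(a) f₀ = 283.3 Hz  (b) Q = 0.4636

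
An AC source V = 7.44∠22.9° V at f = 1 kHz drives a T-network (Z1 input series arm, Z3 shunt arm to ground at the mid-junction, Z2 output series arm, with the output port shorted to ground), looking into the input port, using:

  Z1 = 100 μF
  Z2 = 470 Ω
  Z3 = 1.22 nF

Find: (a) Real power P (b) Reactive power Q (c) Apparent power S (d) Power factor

Step 1 — Angular frequency: ω = 2π·f = 2π·1000 = 6283 rad/s.
Step 2 — Component impedances:
  Z1: Z = 1/(jωC) = -j/(ω·C) = 0 - j1.592 Ω
  Z2: Z = R = 470 Ω
  Z3: Z = 1/(jωC) = -j/(ω·C) = 0 - j1.305e+05 Ω
Step 3 — With the output port shorted to ground, the output series arm Z2 runs from the junction to ground; the shunt arm Z3 also runs from the junction to ground. They appear in parallel: Z3 || Z2 = 470 - j1.693 Ω.
Step 4 — Series with input arm Z1: Z_in = Z1 + (Z3 || Z2) = 470 - j3.285 Ω = 470∠-0.4° Ω.
Step 5 — Source phasor: V = 7.44∠22.9° V = 6.854 + j2.895 V.
Step 6 — Current: I = V / Z = 0.01454 + j0.006261 A = 0.01583∠23.3° A.
Step 7 — Complex power: S = V·I* = 0.1178 - j0.0008231 VA.
Step 8 — Real power: P = Re(S) = 0.1178 W.
Step 9 — Reactive power: Q = Im(S) = -0.0008231 VAR.
Step 10 — Apparent power: |S| = 0.1178 VA.
Step 11 — Power factor: PF = P/|S| = 1 (leading).

(a) P = 0.1178 W  (b) Q = -0.0008231 VAR  (c) S = 0.1178 VA  (d) PF = 1 (leading)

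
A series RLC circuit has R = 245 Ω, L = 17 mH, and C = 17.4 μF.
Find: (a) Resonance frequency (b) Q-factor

Step 1 — Resonance condition Im(Z)=0 gives ω₀ = 1/√(LC).
Step 2 — ω₀ = 1/√(0.017·1.74e-05) = 1839 rad/s.
Step 3 — f₀ = ω₀/(2π) = 292.6 Hz.
Step 4 — Series Q: Q = ω₀L/R = 1839·0.017/245 = 0.1276.

(a) f₀ = 292.6 Hz  (b) Q = 0.1276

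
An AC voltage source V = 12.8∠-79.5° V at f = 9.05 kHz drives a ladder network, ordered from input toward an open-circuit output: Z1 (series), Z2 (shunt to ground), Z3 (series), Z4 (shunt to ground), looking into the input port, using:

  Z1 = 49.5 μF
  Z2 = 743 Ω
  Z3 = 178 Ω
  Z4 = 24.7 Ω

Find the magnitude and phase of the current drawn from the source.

Step 1 — Angular frequency: ω = 2π·f = 2π·9050 = 5.686e+04 rad/s.
Step 2 — Component impedances:
  Z1: Z = 1/(jωC) = -j/(ω·C) = 0 - j0.3553 Ω
  Z2: Z = R = 743 Ω
  Z3: Z = R = 178 Ω
  Z4: Z = R = 24.7 Ω
Step 3 — Ladder network (open output): work backward from the far end, alternating series and parallel combinations. Z_in = 159.3 - j0.3553 Ω = 159.3∠-0.1° Ω.
Step 4 — Source phasor: V = 12.8∠-79.5° V = 2.333 - j12.59 V.
Step 5 — Ohm's law: I = V / Z_total = (2.333 - j12.59) / (159.3 - j0.3553) = 0.01482 - j0.079 A.
Step 6 — Convert to polar: |I| = 0.08037 A, ∠I = -79.4°.

I = 0.08037∠-79.4° A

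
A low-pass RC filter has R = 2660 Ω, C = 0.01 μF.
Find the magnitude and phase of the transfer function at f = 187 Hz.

Step 1 — Angular frequency: ω = 2π·187 = 1175 rad/s.
Step 2 — Transfer function: H(jω) = 1/(1 + jωRC).
Step 3 — Denominator: 1 + jωRC = 1 + j·1175·2660·1e-08 = 1 + j0.03125.
Step 4 — H = 0.999 - j0.03122.
Step 5 — Magnitude: |H| = 0.9995 (-0.0 dB); phase: φ = -1.8°.

|H| = 0.9995 (-0.0 dB), φ = -1.8°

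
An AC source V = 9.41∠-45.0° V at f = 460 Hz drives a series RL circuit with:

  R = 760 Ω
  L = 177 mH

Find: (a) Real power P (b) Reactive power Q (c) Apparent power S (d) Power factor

Step 1 — Angular frequency: ω = 2π·f = 2π·460 = 2890 rad/s.
Step 2 — Component impedances:
  R: Z = R = 760 Ω
  L: Z = jωL = j·2890·0.177 = 0 + j511.6 Ω
Step 3 — Series combination: Z_total = R + L = 760 + j511.6 Ω = 916.1∠33.9° Ω.
Step 4 — Source phasor: V = 9.41∠-45.0° V = 6.654 - j6.654 V.
Step 5 — Current: I = V / Z = 0.001969 - j0.01008 A = 0.01027∠-78.9° A.
Step 6 — Complex power: S = V·I* = 0.08018 + j0.05397 VA.
Step 7 — Real power: P = Re(S) = 0.08018 W.
Step 8 — Reactive power: Q = Im(S) = 0.05397 VAR.
Step 9 — Apparent power: |S| = 0.09665 VA.
Step 10 — Power factor: PF = P/|S| = 0.8296 (lagging).

(a) P = 0.08018 W  (b) Q = 0.05397 VAR  (c) S = 0.09665 VA  (d) PF = 0.8296 (lagging)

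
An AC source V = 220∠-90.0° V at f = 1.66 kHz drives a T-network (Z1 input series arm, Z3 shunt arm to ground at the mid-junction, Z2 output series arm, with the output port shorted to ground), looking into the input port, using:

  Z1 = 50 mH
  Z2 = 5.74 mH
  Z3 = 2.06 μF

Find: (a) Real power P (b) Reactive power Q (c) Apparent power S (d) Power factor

Step 1 — Angular frequency: ω = 2π·f = 2π·1660 = 1.043e+04 rad/s.
Step 2 — Component impedances:
  Z1: Z = jωL = j·1.043e+04·0.05 = 0 + j521.5 Ω
  Z2: Z = jωL = j·1.043e+04·0.00574 = 0 + j59.87 Ω
  Z3: Z = 1/(jωC) = -j/(ω·C) = 0 - j46.54 Ω
Step 3 — With the output port shorted to ground, the output series arm Z2 runs from the junction to ground; the shunt arm Z3 also runs from the junction to ground. They appear in parallel: Z3 || Z2 = 0 - j209.1 Ω.
Step 4 — Series with input arm Z1: Z_in = Z1 + (Z3 || Z2) = 0 + j312.4 Ω = 312.4∠90.0° Ω.
Step 5 — Source phasor: V = 220∠-90.0° V = 0 - j220 V.
Step 6 — Current: I = V / Z = -0.7042 A = 0.7042∠-180.0° A.
Step 7 — Complex power: S = V·I* = 0 + j154.9 VA.
Step 8 — Real power: P = Re(S) = 0 W.
Step 9 — Reactive power: Q = Im(S) = 154.9 VAR.
Step 10 — Apparent power: |S| = 154.9 VA.
Step 11 — Power factor: PF = P/|S| = 0 (lagging).

(a) P = 0 W  (b) Q = 154.9 VAR  (c) S = 154.9 VA  (d) PF = 0 (lagging)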